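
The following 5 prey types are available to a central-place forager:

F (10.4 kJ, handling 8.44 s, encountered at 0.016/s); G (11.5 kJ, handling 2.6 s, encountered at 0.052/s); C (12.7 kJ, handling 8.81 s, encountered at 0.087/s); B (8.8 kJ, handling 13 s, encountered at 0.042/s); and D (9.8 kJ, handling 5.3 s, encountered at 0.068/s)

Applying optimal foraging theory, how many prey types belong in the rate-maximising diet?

4

Rank by E/h (kJ/s): G 4.42, D 1.85, C 1.44, F 1.23, B 0.677. Include each in turn until the next type's E/h falls below the running intake rate.
Rate on top 1: 0.5268. D: 1.85 > 0.5268 → include.
Rate on top 2: 0.8454. C: 1.44 > 0.8454 → include.
Rate on top 3: 1.047. F: 1.23 > 1.047 → include.
Rate on top 4: 1.058. B: 0.677 < 1.058 → exclude; stop.
Optimal diet: G, D, C, F — 4 of 5 types.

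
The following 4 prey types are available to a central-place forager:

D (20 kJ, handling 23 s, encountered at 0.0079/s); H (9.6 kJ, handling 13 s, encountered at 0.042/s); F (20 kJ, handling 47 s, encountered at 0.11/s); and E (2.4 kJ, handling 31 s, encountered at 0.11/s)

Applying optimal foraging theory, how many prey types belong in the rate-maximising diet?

3

Rank by E/h (kJ/s): D 0.87, H 0.738, F 0.426, E 0.0774. Include each in turn until the next type's E/h falls below the running intake rate.
Rate on top 1: 0.1337. H: 0.738 > 0.1337 → include.
Rate on top 2: 0.3248. F: 0.426 > 0.3248 → include.
Rate on top 3: 0.4003. E: 0.0774 < 0.4003 → exclude; stop.
Optimal diet: D, H, F — 3 of 4 types.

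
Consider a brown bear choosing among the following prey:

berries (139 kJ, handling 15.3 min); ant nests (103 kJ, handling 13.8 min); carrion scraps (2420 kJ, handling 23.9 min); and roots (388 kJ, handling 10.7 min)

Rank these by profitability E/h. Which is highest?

In descending order of E/h:
carrion scraps: 2420/23.9 = 101 kJ/min
roots: 388/10.7 = 36.3 kJ/min
berries: 139/15.3 = 9.08 kJ/min
ant nests: 103/13.8 = 7.46 kJ/min

carrion scraps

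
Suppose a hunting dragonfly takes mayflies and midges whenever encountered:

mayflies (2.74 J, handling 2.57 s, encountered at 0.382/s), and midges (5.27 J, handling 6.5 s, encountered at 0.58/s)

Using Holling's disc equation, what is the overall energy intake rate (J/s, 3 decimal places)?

0.713 J/s

R = Σλ_iE_i / (1 + Σλ_ih_i)
Numerator: 0.382×2.74 + 0.58×5.27 = 4.103
Denominator: 1 + 0.382×2.57 + 0.58×6.5 = 5.752
R = 4.103/5.752 = 0.7134 J/s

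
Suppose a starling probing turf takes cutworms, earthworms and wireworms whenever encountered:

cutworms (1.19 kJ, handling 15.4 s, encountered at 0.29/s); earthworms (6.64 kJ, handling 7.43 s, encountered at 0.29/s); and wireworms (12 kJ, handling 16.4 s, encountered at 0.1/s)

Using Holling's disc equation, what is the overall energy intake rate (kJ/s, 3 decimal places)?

R = Σλ_iE_i / (1 + Σλ_ih_i)
Numerator: 0.29×1.19 + 0.29×6.64 + 0.1×12 = 3.471
Denominator: 1 + 0.29×15.4 + 0.29×7.43 + 0.1×16.4 = 9.261
R = 3.471/9.261 = 0.3748 kJ/s

0.375 kJ/s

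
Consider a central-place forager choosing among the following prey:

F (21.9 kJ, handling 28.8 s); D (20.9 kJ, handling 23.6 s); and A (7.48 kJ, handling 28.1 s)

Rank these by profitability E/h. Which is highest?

D

Profitability E/h (kJ/s): F = 21.9/28.8 = 0.76, D = 20.9/23.6 = 0.886, A = 7.48/28.1 = 0.266.
Ranked: D > F > A.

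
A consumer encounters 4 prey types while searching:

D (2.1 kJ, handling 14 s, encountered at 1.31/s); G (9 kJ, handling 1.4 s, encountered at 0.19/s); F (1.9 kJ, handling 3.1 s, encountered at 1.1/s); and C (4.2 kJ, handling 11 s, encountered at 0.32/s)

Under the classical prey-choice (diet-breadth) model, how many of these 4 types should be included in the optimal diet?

Profitabilities (E/h, kJ/s): G 6.43, F 0.613, C 0.382, D 0.15. Add prey in this order while the next type's profitability exceeds the intake rate on those already taken.
Rate on top 1: 1.351. F: 0.613 < 1.351 → exclude; stop.
Optimal diet: G — 1 of 4 types.

1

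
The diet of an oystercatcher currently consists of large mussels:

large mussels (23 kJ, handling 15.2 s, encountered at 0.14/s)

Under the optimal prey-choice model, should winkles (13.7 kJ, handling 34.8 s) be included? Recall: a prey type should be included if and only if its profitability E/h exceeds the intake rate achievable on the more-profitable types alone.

No

On large mussels alone, R = ΣλE/(1+Σλh) = 3.22/3.128 = 1.029 kJ/s.
Profitability of winkles: 13.7/34.8 = 0.3937 kJ/s.
Since 0.3937 < R, time spent handling winkles is better spent searching.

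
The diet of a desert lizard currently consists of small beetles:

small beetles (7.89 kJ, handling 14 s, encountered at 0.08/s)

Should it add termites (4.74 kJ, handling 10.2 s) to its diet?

Yes

Intake rate on the current diet: R = (0.08×7.89) / (1 + 0.08×14) = 0.6312/2.12 = 0.2977 kJ/s.
termites: E/h = 4.74/10.2 = 0.4647 kJ/s.
Since 0.4647 > R, including termites increases the long-run rate.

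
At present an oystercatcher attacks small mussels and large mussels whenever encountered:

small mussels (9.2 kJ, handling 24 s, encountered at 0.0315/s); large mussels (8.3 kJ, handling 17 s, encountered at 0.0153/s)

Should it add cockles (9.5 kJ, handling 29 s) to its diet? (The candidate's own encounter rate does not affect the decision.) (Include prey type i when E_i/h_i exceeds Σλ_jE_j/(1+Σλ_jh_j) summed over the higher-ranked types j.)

Yes

Current rate: (0.0315×9.2 + 0.0153×8.3)/(1 + 0.0315×24 + 0.0153×17) = 0.2067 kJ/s.
cockles: E/h = 9.5/29 = 0.3276 kJ/s.
0.3276 > 0.2067, so adding cockles raises the average — include it.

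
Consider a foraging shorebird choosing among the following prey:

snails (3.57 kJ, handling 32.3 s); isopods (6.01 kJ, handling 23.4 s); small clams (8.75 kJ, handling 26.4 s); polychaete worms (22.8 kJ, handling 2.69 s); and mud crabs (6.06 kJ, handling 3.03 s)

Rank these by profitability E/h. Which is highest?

polychaete worms

In descending order of E/h:
polychaete worms: 22.8/2.69 = 8.48 kJ/s
mud crabs: 6.06/3.03 = 2 kJ/s
small clams: 8.75/26.4 = 0.331 kJ/s
isopods: 6.01/23.4 = 0.257 kJ/s
snails: 3.57/32.3 = 0.111 kJ/s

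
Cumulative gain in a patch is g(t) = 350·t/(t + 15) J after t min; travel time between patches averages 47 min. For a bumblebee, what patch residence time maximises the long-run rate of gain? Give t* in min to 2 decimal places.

26.55 min

Maximise g(t)/(T+t): set derivative to zero → g'(t)(T+t) = g(t).
g'(t) = 350·15/(t + 15)². Setting 350·15/(t+15)² = 350t/[(t+15)(47+t)] gives 15(47+t) = t(t+15), so t² = 15×47 = 705.
t* = √705 = 26.55 min.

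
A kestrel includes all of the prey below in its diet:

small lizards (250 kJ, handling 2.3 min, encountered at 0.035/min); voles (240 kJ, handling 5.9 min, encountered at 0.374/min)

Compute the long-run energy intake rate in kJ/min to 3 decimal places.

R = (0.035×250 + 0.374×240) / (1 + 0.035×2.3 + 0.374×5.9) = 98.51/3.287 = 29.97 kJ/min.

29.969 kJ/min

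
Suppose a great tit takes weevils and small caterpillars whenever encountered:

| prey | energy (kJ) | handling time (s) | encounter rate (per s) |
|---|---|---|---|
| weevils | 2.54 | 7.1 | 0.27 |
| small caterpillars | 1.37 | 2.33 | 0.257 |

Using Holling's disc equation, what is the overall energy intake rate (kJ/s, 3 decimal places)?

0.295 kJ/s

Energy encountered per unit search time: 0.27×2.54 + 0.257×1.37 = 1.038 kJ/s.
Handling time per unit search time: 0.27×7.1 + 0.257×2.33 = 2.516.
Rate = 1.038/(1 + 2.516) = 0.2952 kJ/s.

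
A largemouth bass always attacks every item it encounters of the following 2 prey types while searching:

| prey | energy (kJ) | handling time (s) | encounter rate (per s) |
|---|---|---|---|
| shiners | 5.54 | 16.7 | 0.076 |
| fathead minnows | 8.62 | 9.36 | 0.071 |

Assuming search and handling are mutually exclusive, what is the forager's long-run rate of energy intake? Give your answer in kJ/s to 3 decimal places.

0.352 kJ/s

Energy encountered per unit search time: 0.076×5.54 + 0.071×8.62 = 1.033 kJ/s.
Handling time per unit search time: 0.076×16.7 + 0.071×9.36 = 1.934.
Rate = 1.033/(1 + 1.934) = 0.3521 kJ/s.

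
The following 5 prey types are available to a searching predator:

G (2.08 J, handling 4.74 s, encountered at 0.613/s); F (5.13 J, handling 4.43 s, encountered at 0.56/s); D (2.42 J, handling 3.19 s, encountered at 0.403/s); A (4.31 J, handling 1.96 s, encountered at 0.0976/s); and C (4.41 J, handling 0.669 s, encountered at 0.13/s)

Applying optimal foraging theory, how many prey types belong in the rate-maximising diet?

Profitabilities (E/h, J/s): C 6.59, A 2.2, F 1.16, D 0.759, G 0.439. Add prey in this order while the next type's profitability exceeds the intake rate on those already taken.
Rate on top 1: 0.5274. A: 2.2 > 0.5274 → include.
Rate on top 2: 0.7776. F: 1.16 > 0.7776 → include.
Rate on top 3: 1.029. D: 0.759 < 1.029 → exclude; stop.
Optimal diet: C, A, F — 3 of 5 types.

3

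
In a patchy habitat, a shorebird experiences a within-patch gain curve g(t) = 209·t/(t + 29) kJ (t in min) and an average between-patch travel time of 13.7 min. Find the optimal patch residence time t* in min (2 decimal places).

Maximise g(t)/(T+t): set derivative to zero → g'(t)(T+t) = g(t).
g'(t) = 209·29/(t + 29)². Setting 209·29/(t+29)² = 209t/[(t+29)(13.7+t)] gives 29(13.7+t) = t(t+29), so t² = 29×13.7 = 397.3.
t* = √397.3 = 19.93 min.

19.93 min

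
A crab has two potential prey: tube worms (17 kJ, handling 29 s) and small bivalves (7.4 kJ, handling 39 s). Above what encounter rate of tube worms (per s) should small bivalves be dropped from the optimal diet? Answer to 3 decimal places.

The zero-one rule: include small bivalves iff E₂/h₂ > λE₁/(1+λh₁). Equality gives the switch point.
λE₁h₂ = E₂ + λE₂h₁ ⇒ λ = E₂/(E₁h₂ − E₂h₁) = 7.4/(663 − 214.6) = 0.0165 per s.

0.017 per s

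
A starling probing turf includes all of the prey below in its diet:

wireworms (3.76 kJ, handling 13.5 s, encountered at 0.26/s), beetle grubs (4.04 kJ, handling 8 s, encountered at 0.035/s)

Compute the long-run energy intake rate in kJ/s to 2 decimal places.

R = Σλ_iE_i / (1 + Σλ_ih_i)
Numerator: 0.26×3.76 + 0.035×4.04 = 1.119
Denominator: 1 + 0.26×13.5 + 0.035×8 = 4.79
R = 1.119/4.79 = 0.2336 kJ/s

0.23 kJ/s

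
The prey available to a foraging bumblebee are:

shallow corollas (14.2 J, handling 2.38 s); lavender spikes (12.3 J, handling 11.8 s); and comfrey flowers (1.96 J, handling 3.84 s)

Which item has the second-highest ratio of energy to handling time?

lavender spikes

In descending order of E/h:
shallow corollas: 14.2/2.38 = 5.97 J/s
lavender spikes: 12.3/11.8 = 1.04 J/s
comfrey flowers: 1.96/3.84 = 0.51 J/s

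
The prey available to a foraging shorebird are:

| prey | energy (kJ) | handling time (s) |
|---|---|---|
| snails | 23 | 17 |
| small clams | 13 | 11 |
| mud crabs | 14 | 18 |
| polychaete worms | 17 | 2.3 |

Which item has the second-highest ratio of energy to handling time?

snails

In descending order of E/h:
polychaete worms: 17/2.3 = 7.39 kJ/s
snails: 23/17 = 1.35 kJ/s
small clams: 13/11 = 1.18 kJ/s
mud crabs: 14/18 = 0.778 kJ/s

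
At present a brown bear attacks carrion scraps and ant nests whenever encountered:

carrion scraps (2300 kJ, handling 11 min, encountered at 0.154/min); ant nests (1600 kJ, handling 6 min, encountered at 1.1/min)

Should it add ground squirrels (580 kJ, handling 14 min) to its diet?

On carrion scraps and ant nests alone, R = ΣλE/(1+Σλh) = 2114/9.294 = 227.5 kJ/min.
Profitability of ground squirrels: 580/14 = 41.43 kJ/min.
41.43 < 227.5, so adding ground squirrels would lower the average — exclude it.

No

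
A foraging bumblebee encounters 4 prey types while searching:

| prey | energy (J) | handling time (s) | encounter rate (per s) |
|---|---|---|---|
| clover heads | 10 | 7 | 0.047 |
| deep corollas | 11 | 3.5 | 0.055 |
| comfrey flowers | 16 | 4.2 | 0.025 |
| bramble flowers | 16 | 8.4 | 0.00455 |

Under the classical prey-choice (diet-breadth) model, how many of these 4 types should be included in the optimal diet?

E/h in descending order: comfrey flowers 3.81, deep corollas 3.14, bramble flowers 1.9, clover heads 1.43 J/s. The optimal diet is the largest prefix of this list for which every included type satisfies E_i/h_i > R on the types above it.
Rate on top 1: 0.362. deep corollas: 3.14 > 0.362 → include.
Rate on top 2: 0.7746. bramble flowers: 1.9 > 0.7746 → include.
Rate on top 3: 0.8069. clover heads: 1.43 > 0.8069 → include.
Optimal diet: comfrey flowers, deep corollas, bramble flowers, clover heads — 4 of 4 types.

4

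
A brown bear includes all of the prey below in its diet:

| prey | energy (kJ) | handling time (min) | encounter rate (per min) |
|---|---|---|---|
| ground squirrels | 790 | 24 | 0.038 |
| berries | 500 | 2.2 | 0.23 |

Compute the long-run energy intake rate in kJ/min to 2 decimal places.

59.98 kJ/min

Energy encountered per unit search time: 0.038×790 + 0.23×500 = 145 kJ/min.
Handling time per unit search time: 0.038×24 + 0.23×2.2 = 1.418.
Rate = 145/(1 + 1.418) = 59.98 kJ/min.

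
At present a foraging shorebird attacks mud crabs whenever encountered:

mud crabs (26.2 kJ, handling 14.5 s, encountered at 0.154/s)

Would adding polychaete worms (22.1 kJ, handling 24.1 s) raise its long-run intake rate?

No

On mud crabs alone, R = ΣλE/(1+Σλh) = 4.035/3.233 = 1.248 kJ/s.
polychaete worms: E/h = 22.1/24.1 = 0.917 kJ/s.
Since 0.917 < R, time spent handling polychaete worms is better spent searching.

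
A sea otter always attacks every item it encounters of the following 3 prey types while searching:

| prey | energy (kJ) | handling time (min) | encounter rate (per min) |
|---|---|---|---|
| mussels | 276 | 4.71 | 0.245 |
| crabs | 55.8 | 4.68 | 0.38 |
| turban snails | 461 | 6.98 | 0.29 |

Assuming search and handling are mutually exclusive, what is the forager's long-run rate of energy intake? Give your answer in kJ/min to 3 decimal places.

37.356 kJ/min

R = (0.245×276 + 0.38×55.8 + 0.29×461) / (1 + 0.245×4.71 + 0.38×4.68 + 0.29×6.98) = 222.5/5.957 = 37.36 kJ/min.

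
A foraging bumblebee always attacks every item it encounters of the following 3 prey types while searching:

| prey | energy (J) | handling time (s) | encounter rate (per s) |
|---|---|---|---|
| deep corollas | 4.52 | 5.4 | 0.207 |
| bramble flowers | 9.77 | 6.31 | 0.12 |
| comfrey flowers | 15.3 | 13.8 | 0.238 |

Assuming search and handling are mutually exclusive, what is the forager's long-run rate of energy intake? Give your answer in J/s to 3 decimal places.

Energy encountered per unit search time: 0.207×4.52 + 0.12×9.77 + 0.238×15.3 = 5.749 J/s.
Handling time per unit search time: 0.207×5.4 + 0.12×6.31 + 0.238×13.8 = 5.159.
Rate = 5.749/(1 + 5.159) = 0.9334 J/s.

0.933 J/s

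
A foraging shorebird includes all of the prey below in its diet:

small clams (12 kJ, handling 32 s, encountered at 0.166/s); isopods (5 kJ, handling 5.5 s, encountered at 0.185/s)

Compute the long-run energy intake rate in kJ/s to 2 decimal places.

R = (0.166×12 + 0.185×5) / (1 + 0.166×32 + 0.185×5.5) = 2.917/7.33 = 0.398 kJ/s.

0.40 kJ/s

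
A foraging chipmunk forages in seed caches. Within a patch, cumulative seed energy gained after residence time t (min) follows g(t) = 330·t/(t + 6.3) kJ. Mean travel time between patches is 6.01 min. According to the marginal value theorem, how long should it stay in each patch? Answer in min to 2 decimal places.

Optimal t* satisfies g'(t*) = g(t*)/(T + t*).
g'(t) = 330·6.3/(t + 6.3)². Setting 330·6.3/(t+6.3)² = 330t/[(t+6.3)(6.01+t)] gives 6.3(6.01+t) = t(t+6.3), so t² = 6.3×6.01 = 37.86.
t* = √37.86 = 6.153 min.

6.15 min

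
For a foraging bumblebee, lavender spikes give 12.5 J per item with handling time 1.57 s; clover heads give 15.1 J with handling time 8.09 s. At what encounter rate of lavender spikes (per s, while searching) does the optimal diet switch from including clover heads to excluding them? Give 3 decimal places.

Drop clover heads once their profitability E₂/h₂ falls below the rate achievable on lavender spikes alone: E₂/h₂ = λE₁/(1 + λh₁).
Solve for λ: λE₁h₂ = E₂(1 + λh₁) → λ(E₁h₂ − E₂h₁) = E₂ → λ = E₂/(E₁h₂ − E₂h₁).
λ = 15.1/(12.5×8.09 − 15.1×1.57) = 15.1/77.42 = 0.195 per s.

0.195 per s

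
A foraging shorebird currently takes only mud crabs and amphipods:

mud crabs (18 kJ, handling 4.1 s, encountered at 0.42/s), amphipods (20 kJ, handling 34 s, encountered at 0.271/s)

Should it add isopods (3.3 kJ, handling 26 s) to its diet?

Intake rate on the current diet: R = (0.42×18 + 0.271×20) / (1 + 0.42×4.1 + 0.271×34) = 12.98/11.94 = 1.087 kJ/s.
isopods: E/h = 3.3/26 = 0.1269 kJ/s.
0.1269 < 1.087, so adding isopods would lower the average — exclude it.

No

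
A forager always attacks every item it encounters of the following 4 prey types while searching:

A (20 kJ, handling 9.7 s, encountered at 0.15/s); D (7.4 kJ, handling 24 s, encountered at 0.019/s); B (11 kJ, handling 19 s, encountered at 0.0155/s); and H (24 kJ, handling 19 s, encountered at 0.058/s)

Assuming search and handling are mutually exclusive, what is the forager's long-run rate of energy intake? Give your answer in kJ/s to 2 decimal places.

R = (0.15×20 + 0.019×7.4 + 0.0155×11 + 0.058×24) / (1 + 0.15×9.7 + 0.019×24 + 0.0155×19 + 0.058×19) = 4.703/4.308 = 1.092 kJ/s.

1.09 kJ/s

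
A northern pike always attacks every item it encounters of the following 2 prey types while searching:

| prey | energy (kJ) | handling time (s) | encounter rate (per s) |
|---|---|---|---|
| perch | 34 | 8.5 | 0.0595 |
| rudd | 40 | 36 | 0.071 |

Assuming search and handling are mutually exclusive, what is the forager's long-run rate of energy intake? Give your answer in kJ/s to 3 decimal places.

Energy encountered per unit search time: 0.0595×34 + 0.071×40 = 4.863 kJ/s.
Handling time per unit search time: 0.0595×8.5 + 0.071×36 = 3.062.
Rate = 4.863/(1 + 3.062) = 1.197 kJ/s.

1.197 kJ/s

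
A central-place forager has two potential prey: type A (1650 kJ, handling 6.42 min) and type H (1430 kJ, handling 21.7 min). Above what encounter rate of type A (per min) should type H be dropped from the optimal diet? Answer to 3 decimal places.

0.054 per min

At the threshold, the rate on type A alone equals the profitability of type H: λ·1650/(1 + λ·6.42) = 1430/21.7 = 65.9.
Rearranging, λ(1650 − 65.9×6.42) = 65.9, so λ = 65.9/1227 = 0.05371 per min.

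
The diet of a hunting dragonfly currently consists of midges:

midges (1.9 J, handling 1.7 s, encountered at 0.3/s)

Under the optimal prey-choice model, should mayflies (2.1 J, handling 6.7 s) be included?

No

On midges alone, R = ΣλE/(1+Σλh) = 0.57/1.51 = 0.3775 J/s.
Profitability of mayflies: 2.1/6.7 = 0.3134 J/s.
Since 0.3134 < R, time spent handling mayflies is better spent searching.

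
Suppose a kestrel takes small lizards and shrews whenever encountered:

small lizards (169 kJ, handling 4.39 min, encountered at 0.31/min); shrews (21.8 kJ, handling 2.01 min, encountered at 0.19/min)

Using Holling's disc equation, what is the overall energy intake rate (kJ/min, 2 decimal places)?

20.61 kJ/min

R = Σλ_iE_i / (1 + Σλ_ih_i)
Numerator: 0.31×169 + 0.19×21.8 = 56.53
Denominator: 1 + 0.31×4.39 + 0.19×2.01 = 2.743
R = 56.53/2.743 = 20.61 kJ/min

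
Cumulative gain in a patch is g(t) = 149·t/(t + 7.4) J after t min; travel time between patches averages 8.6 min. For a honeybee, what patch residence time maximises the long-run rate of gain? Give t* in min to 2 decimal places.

Maximise g(t)/(T+t): set derivative to zero → g'(t)(T+t) = g(t).
g'(t) = 149·7.4/(t + 7.4)². Setting 149·7.4/(t+7.4)² = 149t/[(t+7.4)(8.6+t)] gives 7.4(8.6+t) = t(t+7.4), so t² = 7.4×8.6 = 63.64.
t* = √63.64 = 7.977 min.

7.98 min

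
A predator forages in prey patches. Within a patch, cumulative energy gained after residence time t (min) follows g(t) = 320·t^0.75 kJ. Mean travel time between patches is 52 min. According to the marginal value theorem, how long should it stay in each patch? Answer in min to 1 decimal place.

156.0 min

Maximise g(t)/(T+t): set derivative to zero → g'(t)(T+t) = g(t).
g'(t) = 0.75·320·t^-0.25. Setting 0.75·320·t^-0.25 = 320·t^0.75/(52+t) gives 0.75(52+t) = t, so 0.25·t = 0.75×52.
t* = 0.75×52/0.25 = 156 min.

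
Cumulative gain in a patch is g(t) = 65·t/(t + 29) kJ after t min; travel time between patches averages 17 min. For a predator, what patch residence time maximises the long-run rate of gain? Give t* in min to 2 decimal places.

By the marginal value theorem, leave when the instantaneous gain rate g'(t) equals the habitat-wide average g(t)/(T + t).
g'(t) = 65·29/(t + 29)². Setting 65·29/(t+29)² = 65t/[(t+29)(17+t)] gives 29(17+t) = t(t+29), so t² = 29×17 = 493.
t* = √493 = 22.2 min.

22.20 min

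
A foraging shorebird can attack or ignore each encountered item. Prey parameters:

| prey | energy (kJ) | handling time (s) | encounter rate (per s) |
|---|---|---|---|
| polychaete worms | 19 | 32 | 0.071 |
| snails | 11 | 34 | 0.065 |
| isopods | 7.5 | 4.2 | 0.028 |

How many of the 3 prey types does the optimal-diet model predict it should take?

2

Profitabilities (E/h, kJ/s): isopods 1.79, polychaete worms 0.594, snails 0.324. Add prey in this order while the next type's profitability exceeds the intake rate on those already taken.
Rate on top 1: 0.1879. polychaete worms: 0.594 > 0.1879 → include.
Rate on top 2: 0.4599. snails: 0.324 < 0.4599 → exclude; stop.
Optimal diet: isopods, polychaete worms — 2 of 3 types.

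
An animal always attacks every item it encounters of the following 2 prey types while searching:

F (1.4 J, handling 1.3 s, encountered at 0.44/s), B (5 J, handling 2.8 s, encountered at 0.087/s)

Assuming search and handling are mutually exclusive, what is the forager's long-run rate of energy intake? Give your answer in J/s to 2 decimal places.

R = Σλ_iE_i / (1 + Σλ_ih_i)
Numerator: 0.44×1.4 + 0.087×5 = 1.051
Denominator: 1 + 0.44×1.3 + 0.087×2.8 = 1.816
R = 1.051/1.816 = 0.5789 J/s

0.58 J/s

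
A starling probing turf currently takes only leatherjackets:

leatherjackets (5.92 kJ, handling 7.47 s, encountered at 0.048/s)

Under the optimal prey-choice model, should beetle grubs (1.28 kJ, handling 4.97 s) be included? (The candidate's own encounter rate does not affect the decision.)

Current rate: (0.048×5.92)/(1 + 0.048×7.47) = 0.2092 kJ/s.
beetle grubs: E/h = 1.28/4.97 = 0.2575 kJ/s.
Since 0.2575 > R, including beetle grubs increases the long-run rate.

Yes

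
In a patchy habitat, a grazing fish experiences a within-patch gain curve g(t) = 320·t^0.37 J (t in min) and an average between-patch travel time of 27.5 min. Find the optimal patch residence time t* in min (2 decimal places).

16.15 min

Optimal t* satisfies g'(t*) = g(t*)/(T + t*).
g'(t) = 0.37·320·t^-0.63. Setting 0.37·320·t^-0.63 = 320·t^0.37/(27.5+t) gives 0.37(27.5+t) = t, so 0.63·t = 0.37×27.5.
t* = 0.37×27.5/0.63 = 16.15 min.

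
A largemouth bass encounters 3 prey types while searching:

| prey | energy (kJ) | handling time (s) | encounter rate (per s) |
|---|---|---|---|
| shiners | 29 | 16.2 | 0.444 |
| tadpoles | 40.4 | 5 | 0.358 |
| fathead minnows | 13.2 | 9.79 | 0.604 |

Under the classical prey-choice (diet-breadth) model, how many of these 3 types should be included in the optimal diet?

1

E/h in descending order: tadpoles 8.08, shiners 1.79, fathead minnows 1.35 kJ/s. The optimal diet is the largest prefix of this list for which every included type satisfies E_i/h_i > R on the types above it.
Rate on top 1: 5.184. shiners: 1.79 < 5.184 → exclude; stop.
Optimal diet: tadpoles — 1 of 3 types.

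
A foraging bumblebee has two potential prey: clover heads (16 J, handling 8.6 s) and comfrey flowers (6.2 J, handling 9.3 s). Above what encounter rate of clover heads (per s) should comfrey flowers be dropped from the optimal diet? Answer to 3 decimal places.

Drop comfrey flowers once their profitability E₂/h₂ falls below the rate achievable on clover heads alone: E₂/h₂ = λE₁/(1 + λh₁).
Solve for λ: λE₁h₂ = E₂(1 + λh₁) → λ(E₁h₂ − E₂h₁) = E₂ → λ = E₂/(E₁h₂ − E₂h₁).
λ = 6.2/(16×9.3 − 6.2×8.6) = 6.2/95.48 = 0.06494 per s.

0.065 per s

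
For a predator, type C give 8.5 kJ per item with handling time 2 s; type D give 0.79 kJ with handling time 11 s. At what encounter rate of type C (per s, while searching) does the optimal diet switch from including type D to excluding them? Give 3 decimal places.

0.009 per s

The zero-one rule: include type D iff E₂/h₂ > λE₁/(1+λh₁). Equality gives the switch point.
λE₁h₂ = E₂ + λE₂h₁ ⇒ λ = E₂/(E₁h₂ − E₂h₁) = 0.79/(93.5 − 1.58) = 0.008594 per s.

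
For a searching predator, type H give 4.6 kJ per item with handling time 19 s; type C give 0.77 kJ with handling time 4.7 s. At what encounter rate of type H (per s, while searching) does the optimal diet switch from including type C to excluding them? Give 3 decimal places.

Drop type C once their profitability E₂/h₂ falls below the rate achievable on type H alone: E₂/h₂ = λE₁/(1 + λh₁).
Solve for λ: λE₁h₂ = E₂(1 + λh₁) → λ(E₁h₂ − E₂h₁) = E₂ → λ = E₂/(E₁h₂ − E₂h₁).
λ = 0.77/(4.6×4.7 − 0.77×19) = 0.77/6.99 = 0.1102 per s.

0.110 per s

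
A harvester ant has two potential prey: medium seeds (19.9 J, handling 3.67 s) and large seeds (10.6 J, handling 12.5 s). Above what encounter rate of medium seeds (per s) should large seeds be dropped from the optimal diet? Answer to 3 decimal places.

0.051 per s

At the threshold, the rate on medium seeds alone equals the profitability of large seeds: λ·19.9/(1 + λ·3.67) = 10.6/12.5 = 0.848.
Rearranging, λ(19.9 − 0.848×3.67) = 0.848, so λ = 0.848/16.79 = 0.05051 per s.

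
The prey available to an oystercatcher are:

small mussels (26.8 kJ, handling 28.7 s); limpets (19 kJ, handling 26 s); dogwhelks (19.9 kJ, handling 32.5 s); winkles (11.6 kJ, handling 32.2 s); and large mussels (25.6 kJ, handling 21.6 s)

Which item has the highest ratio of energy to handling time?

large mussels

Profitability E/h (kJ/s): small mussels = 26.8/28.7 = 0.934, limpets = 19/26 = 0.731, dogwhelks = 19.9/32.5 = 0.612, winkles = 11.6/32.2 = 0.36, large mussels = 25.6/21.6 = 1.19.
Ranked: large mussels > small mussels > limpets > dogwhelks > winkles.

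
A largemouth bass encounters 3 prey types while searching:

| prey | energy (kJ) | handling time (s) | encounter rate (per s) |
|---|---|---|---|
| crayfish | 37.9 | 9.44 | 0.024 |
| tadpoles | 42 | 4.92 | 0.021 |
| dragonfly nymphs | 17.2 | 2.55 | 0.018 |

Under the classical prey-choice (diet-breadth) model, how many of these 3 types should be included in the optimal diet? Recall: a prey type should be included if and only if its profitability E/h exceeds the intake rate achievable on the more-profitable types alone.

3

Profitabilities (E/h, kJ/s): tadpoles 8.54, dragonfly nymphs 6.75, crayfish 4.01. Add prey in this order while the next type's profitability exceeds the intake rate on those already taken.
Rate on top 1: 0.7994. dragonfly nymphs: 6.75 > 0.7994 → include.
Rate on top 2: 1.037. crayfish: 4.01 > 1.037 → include.
Optimal diet: tadpoles, dragonfly nymphs, crayfish — 3 of 3 types.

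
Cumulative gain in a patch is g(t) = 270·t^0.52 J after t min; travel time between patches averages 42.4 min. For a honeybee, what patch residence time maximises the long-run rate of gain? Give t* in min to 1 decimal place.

45.9 min

Optimal t* satisfies g'(t*) = g(t*)/(T + t*).
g'(t) = 0.52·270·t^-0.48. Setting 0.52·270·t^-0.48 = 270·t^0.52/(42.4+t) gives 0.52(42.4+t) = t, so 0.48·t = 0.52×42.4.
t* = 0.52×42.4/0.48 = 45.93 min.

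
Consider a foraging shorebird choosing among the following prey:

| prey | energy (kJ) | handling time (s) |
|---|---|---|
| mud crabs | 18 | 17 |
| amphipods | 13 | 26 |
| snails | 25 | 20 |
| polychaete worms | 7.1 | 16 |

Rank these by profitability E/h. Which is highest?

snails

In descending order of E/h:
snails: 25/20 = 1.25 kJ/s
mud crabs: 18/17 = 1.06 kJ/s
amphipods: 13/26 = 0.5 kJ/s
polychaete worms: 7.1/16 = 0.444 kJ/s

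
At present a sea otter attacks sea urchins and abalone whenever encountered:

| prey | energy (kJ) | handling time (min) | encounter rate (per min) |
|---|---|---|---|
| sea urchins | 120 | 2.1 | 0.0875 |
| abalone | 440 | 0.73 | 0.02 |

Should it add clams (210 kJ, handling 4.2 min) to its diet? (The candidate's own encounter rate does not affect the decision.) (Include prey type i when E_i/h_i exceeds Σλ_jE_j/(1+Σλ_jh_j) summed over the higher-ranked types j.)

Current rate: (0.0875×120 + 0.02×440)/(1 + 0.0875×2.1 + 0.02×0.73) = 16.11 kJ/min.
Profitability of clams: 210/4.2 = 50 kJ/min.
50 > 16.11, so adding clams raises the average — include it.

Yes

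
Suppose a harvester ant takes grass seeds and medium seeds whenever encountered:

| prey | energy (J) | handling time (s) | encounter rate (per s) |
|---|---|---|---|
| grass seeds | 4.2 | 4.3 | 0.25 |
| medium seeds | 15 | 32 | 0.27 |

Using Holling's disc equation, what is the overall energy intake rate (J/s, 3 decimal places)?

Energy encountered per unit search time: 0.25×4.2 + 0.27×15 = 5.1 J/s.
Handling time per unit search time: 0.25×4.3 + 0.27×32 = 9.715.
Rate = 5.1/(1 + 9.715) = 0.476 J/s.

0.476 J/s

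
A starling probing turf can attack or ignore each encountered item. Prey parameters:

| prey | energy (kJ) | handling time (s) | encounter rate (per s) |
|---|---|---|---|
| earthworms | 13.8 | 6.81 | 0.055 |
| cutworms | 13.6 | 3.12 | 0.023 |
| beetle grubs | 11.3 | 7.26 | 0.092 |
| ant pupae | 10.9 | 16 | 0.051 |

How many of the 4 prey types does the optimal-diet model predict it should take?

3

Profitabilities (E/h, kJ/s): cutworms 4.36, earthworms 2.03, beetle grubs 1.56, ant pupae 0.681. Add prey in this order while the next type's profitability exceeds the intake rate on those already taken.
Rate on top 1: 0.2919. earthworms: 2.03 > 0.2919 → include.
Rate on top 2: 0.7411. beetle grubs: 1.56 > 0.7411 → include.
Rate on top 3: 0.9987. ant pupae: 0.681 < 0.9987 → exclude; stop.
Optimal diet: cutworms, earthworms, beetle grubs — 3 of 4 types.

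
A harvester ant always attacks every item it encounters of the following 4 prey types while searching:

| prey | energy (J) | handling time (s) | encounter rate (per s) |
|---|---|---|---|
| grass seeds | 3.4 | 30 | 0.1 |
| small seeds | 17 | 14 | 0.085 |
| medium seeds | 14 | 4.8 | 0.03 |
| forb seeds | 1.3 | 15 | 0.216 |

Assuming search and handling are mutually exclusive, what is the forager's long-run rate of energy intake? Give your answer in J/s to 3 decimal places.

R = (0.1×3.4 + 0.085×17 + 0.03×14 + 0.216×1.3) / (1 + 0.1×30 + 0.085×14 + 0.03×4.8 + 0.216×15) = 2.486/8.574 = 0.2899 J/s.

0.290 J/s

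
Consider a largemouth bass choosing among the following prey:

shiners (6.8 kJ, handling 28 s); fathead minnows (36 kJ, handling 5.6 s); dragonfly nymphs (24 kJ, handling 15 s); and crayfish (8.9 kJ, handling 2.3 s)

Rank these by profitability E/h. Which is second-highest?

crayfish

In descending order of E/h:
fathead minnows: 36/5.6 = 6.43 kJ/s
crayfish: 8.9/2.3 = 3.87 kJ/s
dragonfly nymphs: 24/15 = 1.6 kJ/s
shiners: 6.8/28 = 0.243 kJ/s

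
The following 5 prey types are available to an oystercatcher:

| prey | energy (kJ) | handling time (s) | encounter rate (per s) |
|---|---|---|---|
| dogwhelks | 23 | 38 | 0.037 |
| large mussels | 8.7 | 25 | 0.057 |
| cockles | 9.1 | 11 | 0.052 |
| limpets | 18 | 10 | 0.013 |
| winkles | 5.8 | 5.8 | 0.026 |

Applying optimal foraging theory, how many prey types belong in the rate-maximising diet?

Rank by E/h (kJ/s): limpets 1.8, winkles 1, cockles 0.827, dogwhelks 0.605, large mussels 0.348. Include each in turn until the next type's E/h falls below the running intake rate.
Rate on top 1: 0.2071. winkles: 1 > 0.2071 → include.
Rate on top 2: 0.3004. cockles: 0.827 > 0.3004 → include.
Rate on top 3: 0.4631. dogwhelks: 0.605 > 0.4631 → include.
Rate on top 4: 0.5244. large mussels: 0.348 < 0.5244 → exclude; stop.
Optimal diet: limpets, winkles, cockles, dogwhelks — 4 of 5 types.

4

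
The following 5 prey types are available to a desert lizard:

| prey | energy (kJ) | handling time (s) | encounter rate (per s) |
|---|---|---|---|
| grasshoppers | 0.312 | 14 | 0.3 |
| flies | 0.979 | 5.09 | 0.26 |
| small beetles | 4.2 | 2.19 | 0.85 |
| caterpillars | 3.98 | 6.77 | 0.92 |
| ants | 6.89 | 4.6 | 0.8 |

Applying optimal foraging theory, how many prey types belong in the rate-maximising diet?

2

E/h in descending order: small beetles 1.92, ants 1.5, caterpillars 0.588, flies 0.192, grasshoppers 0.0223 kJ/s. The optimal diet is the largest prefix of this list for which every included type satisfies E_i/h_i > R on the types above it.
Rate on top 1: 1.248. ants: 1.5 > 1.248 → include.
Rate on top 2: 1.388. caterpillars: 0.588 < 1.388 → exclude; stop.
Optimal diet: small beetles, ants — 2 of 5 types.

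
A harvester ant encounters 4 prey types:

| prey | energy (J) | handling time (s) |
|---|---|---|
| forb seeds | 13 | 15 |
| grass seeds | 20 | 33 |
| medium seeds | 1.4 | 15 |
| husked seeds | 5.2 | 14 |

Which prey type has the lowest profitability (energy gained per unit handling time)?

In descending order of E/h:
forb seeds: 13/15 = 0.867 J/s
grass seeds: 20/33 = 0.606 J/s
husked seeds: 5.2/14 = 0.371 J/s
medium seeds: 1.4/15 = 0.0933 J/s

medium seeds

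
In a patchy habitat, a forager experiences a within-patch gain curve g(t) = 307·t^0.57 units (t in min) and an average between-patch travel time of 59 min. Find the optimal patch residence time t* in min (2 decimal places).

Maximise g(t)/(T+t): set derivative to zero → g'(t)(T+t) = g(t).
g'(t) = 0.57·307·t^-0.43. Setting 0.57·307·t^-0.43 = 307·t^0.57/(59+t) gives 0.57(59+t) = t, so 0.43·t = 0.57×59.
t* = 0.57×59/0.43 = 78.21 min.

78.21 min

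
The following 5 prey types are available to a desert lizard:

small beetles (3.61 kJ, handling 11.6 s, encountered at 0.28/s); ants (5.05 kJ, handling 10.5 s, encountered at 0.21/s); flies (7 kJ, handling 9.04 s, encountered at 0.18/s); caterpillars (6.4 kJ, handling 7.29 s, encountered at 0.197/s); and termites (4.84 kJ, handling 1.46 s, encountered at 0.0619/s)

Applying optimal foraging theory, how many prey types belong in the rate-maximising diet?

3

E/h in descending order: termites 3.32, caterpillars 0.878, flies 0.774, ants 0.481, small beetles 0.311 kJ/s. The optimal diet is the largest prefix of this list for which every included type satisfies E_i/h_i > R on the types above it.
Rate on top 1: 0.2748. caterpillars: 0.878 > 0.2748 → include.
Rate on top 2: 0.6176. flies: 0.774 > 0.6176 → include.
Rate on top 3: 0.679. ants: 0.481 < 0.679 → exclude; stop.
Optimal diet: termites, caterpillars, flies — 3 of 5 types.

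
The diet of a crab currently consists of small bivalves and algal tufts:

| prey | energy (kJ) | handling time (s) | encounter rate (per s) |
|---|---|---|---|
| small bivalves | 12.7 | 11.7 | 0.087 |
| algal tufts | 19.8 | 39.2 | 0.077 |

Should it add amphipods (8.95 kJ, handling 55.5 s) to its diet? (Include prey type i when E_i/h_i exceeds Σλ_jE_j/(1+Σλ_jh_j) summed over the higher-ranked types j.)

Intake rate on the current diet: R = (0.087×12.7 + 0.077×19.8) / (1 + 0.087×11.7 + 0.077×39.2) = 2.629/5.036 = 0.5221 kJ/s.
amphipods: E/h = 8.95/55.5 = 0.1613 kJ/s.
Since 0.1613 < R, time spent handling amphipods is better spent searching.

No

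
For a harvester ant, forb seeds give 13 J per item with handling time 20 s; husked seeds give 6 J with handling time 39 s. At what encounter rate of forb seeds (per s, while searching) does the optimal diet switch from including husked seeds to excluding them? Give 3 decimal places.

At the threshold, the rate on forb seeds alone equals the profitability of husked seeds: λ·13/(1 + λ·20) = 6/39 = 0.1538.
Rearranging, λ(13 − 0.1538×20) = 0.1538, so λ = 0.1538/9.923 = 0.0155 per s.

0.016 per s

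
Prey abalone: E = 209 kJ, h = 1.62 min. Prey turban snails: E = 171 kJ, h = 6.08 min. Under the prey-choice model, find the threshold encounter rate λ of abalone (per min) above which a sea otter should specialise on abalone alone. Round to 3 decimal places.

The zero-one rule: include turban snails iff E₂/h₂ > λE₁/(1+λh₁). Equality gives the switch point.
λE₁h₂ = E₂ + λE₂h₁ ⇒ λ = E₂/(E₁h₂ − E₂h₁) = 171/(1271 − 277) = 0.1721 per min.

0.172 per min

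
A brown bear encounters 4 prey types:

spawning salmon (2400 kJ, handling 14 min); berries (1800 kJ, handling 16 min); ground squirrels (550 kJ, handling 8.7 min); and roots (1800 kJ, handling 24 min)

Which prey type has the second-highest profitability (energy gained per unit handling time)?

berries

Profitability E/h (kJ/min): spawning salmon = 2400/14 = 171, berries = 1800/16 = 112, ground squirrels = 550/8.7 = 63.2, roots = 1800/24 = 75.
Ranked: spawning salmon > berries > roots > ground squirrels.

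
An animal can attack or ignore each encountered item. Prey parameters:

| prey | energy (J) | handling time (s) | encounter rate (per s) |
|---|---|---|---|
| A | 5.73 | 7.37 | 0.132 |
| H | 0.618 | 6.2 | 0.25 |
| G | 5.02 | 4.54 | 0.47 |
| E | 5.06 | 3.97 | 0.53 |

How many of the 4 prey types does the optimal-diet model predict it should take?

2

Profitabilities (E/h, J/s): E 1.27, G 1.11, A 0.777, H 0.0997. Add prey in this order while the next type's profitability exceeds the intake rate on those already taken.
Rate on top 1: 0.864. G: 1.11 > 0.864 → include.
Rate on top 2: 0.9624. A: 0.777 < 0.9624 → exclude; stop.
Optimal diet: E, G — 2 of 4 types.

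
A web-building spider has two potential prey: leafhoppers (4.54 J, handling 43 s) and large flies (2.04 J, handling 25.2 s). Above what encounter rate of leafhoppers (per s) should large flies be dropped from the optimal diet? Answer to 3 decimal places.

0.076 per s

The zero-one rule: include large flies iff E₂/h₂ > λE₁/(1+λh₁). Equality gives the switch point.
λE₁h₂ = E₂ + λE₂h₁ ⇒ λ = E₂/(E₁h₂ − E₂h₁) = 2.04/(114.4 − 87.72) = 0.07644 per s.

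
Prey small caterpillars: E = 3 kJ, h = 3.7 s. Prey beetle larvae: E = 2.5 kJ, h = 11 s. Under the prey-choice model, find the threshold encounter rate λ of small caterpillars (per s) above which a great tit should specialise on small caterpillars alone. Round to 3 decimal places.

At the threshold, the rate on small caterpillars alone equals the profitability of beetle larvae: λ·3/(1 + λ·3.7) = 2.5/11 = 0.2273.
Rearranging, λ(3 − 0.2273×3.7) = 0.2273, so λ = 0.2273/2.159 = 0.1053 per s.

0.105 per s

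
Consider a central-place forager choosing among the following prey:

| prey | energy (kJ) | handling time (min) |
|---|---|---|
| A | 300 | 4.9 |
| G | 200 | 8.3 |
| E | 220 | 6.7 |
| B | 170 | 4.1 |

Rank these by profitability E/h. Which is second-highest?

B

In descending order of E/h:
A: 300/4.9 = 61.2 kJ/min
B: 170/4.1 = 41.5 kJ/min
E: 220/6.7 = 32.8 kJ/min
G: 200/8.3 = 24.1 kJ/min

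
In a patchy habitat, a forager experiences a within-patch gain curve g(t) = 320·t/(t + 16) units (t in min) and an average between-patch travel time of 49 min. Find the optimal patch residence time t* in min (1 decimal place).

Optimal t* satisfies g'(t*) = g(t*)/(T + t*).
g'(t) = 320·16/(t + 16)². Setting 320·16/(t+16)² = 320t/[(t+16)(49+t)] gives 16(49+t) = t(t+16), so t² = 16×49 = 784.
t* = √784 = 28 min.

28.0 min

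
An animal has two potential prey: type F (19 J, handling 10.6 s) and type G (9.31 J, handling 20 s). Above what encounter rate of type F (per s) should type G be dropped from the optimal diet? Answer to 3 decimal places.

0.033 per s

The zero-one rule: include type G iff E₂/h₂ > λE₁/(1+λh₁). Equality gives the switch point.
λE₁h₂ = E₂ + λE₂h₁ ⇒ λ = E₂/(E₁h₂ − E₂h₁) = 9.31/(380 − 98.69) = 0.03309 per s.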